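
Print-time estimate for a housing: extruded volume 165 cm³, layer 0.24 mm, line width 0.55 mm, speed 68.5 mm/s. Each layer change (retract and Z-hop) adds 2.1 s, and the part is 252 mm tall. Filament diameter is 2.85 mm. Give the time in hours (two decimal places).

Line area: 0.24 × 0.55 → 0.132 mm².
Total extruded path = 165000/0.132 = 1250000 mm.
Extrusion time: 1250000 / 68.5 → 18248.2 s.
Number of layers: 252 / 0.24 → 1050 (rounded up).
Layer-change overhead = 1050 × 2.1 = 2205 s.
Altogether 18248.2 + 2205 = 20453.2 s, i.e. 5.68 hours.

5.68 hours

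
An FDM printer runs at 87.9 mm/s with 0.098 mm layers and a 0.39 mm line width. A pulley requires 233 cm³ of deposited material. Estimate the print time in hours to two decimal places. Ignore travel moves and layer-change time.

Extrusion cross-section = 0.098 × 0.39, so 0.03822 mm².
Total extruded path = 233000/0.03822 = 6096284.7 mm.
Print-move time: 6096284.7 / 87.9 → 69354.8 s.
Converting: 69354.8 s = 19.27 hours.

19.27 hours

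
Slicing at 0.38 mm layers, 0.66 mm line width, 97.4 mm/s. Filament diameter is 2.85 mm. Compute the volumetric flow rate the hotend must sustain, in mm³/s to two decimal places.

Extrusion cross-section: 0.38 × 0.66 → 0.2508 mm².
Volumetric flow = 97.4 × 0.2508 = 24.43 mm³/s.

24.43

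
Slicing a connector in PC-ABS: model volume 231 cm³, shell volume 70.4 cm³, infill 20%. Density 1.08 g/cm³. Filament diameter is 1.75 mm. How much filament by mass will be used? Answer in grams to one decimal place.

Interior volume = 231 − 70.4, so 160.6 cm³.
Deposited infill = 0.20 × 160.6, so 32.12 cm³.
Total printed volume = 70.4 + 32.12, so 102.52 cm³.
Mass = 102.52 × 1.08, so 110.7216 g.

110.7 g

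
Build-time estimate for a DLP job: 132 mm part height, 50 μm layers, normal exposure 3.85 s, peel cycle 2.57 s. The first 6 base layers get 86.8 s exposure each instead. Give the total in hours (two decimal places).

4.85 hours

Layers = ⌈132/0.05⌉ = 2640.
Bottom layers = 6 × (86.8 + 2.57), so 536.22 s.
Remaining layers = 2634 × (3.85 + 2.57), so 16910.28 s.
Sum: 536.22 + 16910.28 = 17446.5 s → 4.85 hours.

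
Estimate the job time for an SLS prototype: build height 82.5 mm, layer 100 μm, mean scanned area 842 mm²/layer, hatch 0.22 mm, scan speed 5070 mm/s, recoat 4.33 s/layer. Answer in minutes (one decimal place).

69.9 minutes

Layers = ⌈82.5/0.1⌉ = 825.
Per-layer scan distance = 842 / 0.22, so 3827.3 mm.
Scan time per layer = 3827.3 / 5070 = 0.7549 s.
Layer cycle = 0.7549 + 4.33 = 5.0849 s.
825 layers × 5.0849 s/layer = 4195.0425 s, i.e. 69.9 minutes.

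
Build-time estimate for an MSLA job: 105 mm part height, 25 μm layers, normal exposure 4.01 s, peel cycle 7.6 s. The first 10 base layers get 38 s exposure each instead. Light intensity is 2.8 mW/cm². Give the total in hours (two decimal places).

Layer count = ceil(105 / 0.025) = 4200.
Burn-in layers: 10 × (38 + 7.6) → 456 s.
Remaining layers: 4190 × (4.01 + 7.6) → 48645.9 s.
Sum: 456 + 48645.9 = 49101.9 s → 13.64 hours.

13.64 hours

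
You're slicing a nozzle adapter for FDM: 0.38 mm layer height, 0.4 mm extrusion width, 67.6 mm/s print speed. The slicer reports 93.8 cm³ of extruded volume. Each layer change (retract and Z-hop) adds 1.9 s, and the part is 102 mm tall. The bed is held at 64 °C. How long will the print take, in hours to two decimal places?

2.68 hours

Line area = 0.38 × 0.4, so 0.152 mm².
Total extruded path = 93800/0.152 = 617105.3 mm.
Extrusion time: 617105.3 / 67.6 → 9128.8 s.
Layers = ⌈102/0.38⌉ = 269.
Non-print overhead = 269 × 1.9 = 511.1 s.
Total = 9128.8 + 511.1 = 9639.9 s = 2.68 hours.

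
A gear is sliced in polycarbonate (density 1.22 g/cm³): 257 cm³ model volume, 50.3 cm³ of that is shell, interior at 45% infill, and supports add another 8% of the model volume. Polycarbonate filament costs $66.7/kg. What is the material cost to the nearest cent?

Volume inside the shell = 257 − 50.3, so 206.7 cm³.
Infill volume = 0.45 × 206.7 = 93.015 cm³.
Support = 0.08 × 257, so 20.56 cm³.
Deposited volume = 50.3 + 93.015 + 20.56 = 163.875 cm³.
Mass = 163.875 × 1.22, so 199.9275 g.
Cost = 199.9275 g / 1000 × $66.7/kg = $13.34.

$13.34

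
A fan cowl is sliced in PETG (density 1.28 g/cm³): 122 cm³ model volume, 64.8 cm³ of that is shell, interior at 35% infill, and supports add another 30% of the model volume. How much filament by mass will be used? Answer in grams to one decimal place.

155.4 g

Volume inside the shell = 122 − 64.8, so 57.2 cm³.
Deposited infill = 0.35 × 57.2 = 20.02 cm³.
Support = 0.30 × 122 = 36.6 cm³.
Deposited volume = 64.8 + 20.02 + 36.6 = 121.42 cm³.
Mass = 121.42 × 1.28, so 155.4176 g.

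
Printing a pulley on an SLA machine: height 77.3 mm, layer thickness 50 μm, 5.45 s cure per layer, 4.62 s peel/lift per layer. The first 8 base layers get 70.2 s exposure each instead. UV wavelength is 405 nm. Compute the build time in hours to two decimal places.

Layers = ⌈77.3/0.05⌉ = 1546.
Bottom layers: 8 × (70.2 + 4.62) → 598.56 s.
Remaining layers: 1538 × (5.45 + 4.62) → 15487.66 s.
Sum: 598.56 + 15487.66 = 16086.22 s → 4.47 hours.

4.47 hours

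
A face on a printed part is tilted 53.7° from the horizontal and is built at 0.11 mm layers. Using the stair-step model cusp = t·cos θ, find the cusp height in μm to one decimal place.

cos(53.7°) = 0.5920, so cusp = 0.11 × 0.5920 = 0.06512 mm → 65.1 μm.

65.1 μm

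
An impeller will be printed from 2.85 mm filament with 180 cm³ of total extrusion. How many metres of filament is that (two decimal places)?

Filament cross-section = π × (2.85/2)² = 6.3794 mm².
L = 180000 mm³ / 6.3794 mm² = 28215.82 mm, i.e. 28.22 m.

28.22 m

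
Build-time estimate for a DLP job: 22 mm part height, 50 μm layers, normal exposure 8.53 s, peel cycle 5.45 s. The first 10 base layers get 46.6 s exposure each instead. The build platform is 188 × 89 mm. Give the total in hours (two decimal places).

1.81 hours

Number of layers: 22 / 0.05 → 440 (rounded up).
Bottom layers = 10 × (46.6 + 5.45) = 520.5 s.
Regular layers = 430 × (8.53 + 5.45), so 6011.4 s.
Total = 520.5 + 6011.4 = 6531.9 s = 1.81 hours.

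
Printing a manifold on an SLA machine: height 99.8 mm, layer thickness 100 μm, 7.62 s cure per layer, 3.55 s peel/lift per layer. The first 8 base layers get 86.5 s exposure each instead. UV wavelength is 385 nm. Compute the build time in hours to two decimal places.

Number of layers: 99.8 / 0.1 → 998 (rounded up).
Base layers: 8 × (86.5 + 3.55) → 720.4 s.
Normal layers = 990 × (7.62 + 3.55), so 11058.3 s.
Sum: 720.4 + 11058.3 = 11778.7 s → 3.27 hours.

3.27 hours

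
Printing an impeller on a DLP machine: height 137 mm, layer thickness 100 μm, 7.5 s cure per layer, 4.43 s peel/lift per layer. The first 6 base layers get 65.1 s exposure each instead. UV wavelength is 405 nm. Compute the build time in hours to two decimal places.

4.64 hours

Layers = ⌈137/0.1⌉ = 1370.
Burn-in layers: 6 × (65.1 + 4.43) → 417.18 s.
Remaining layers = 1364 × (7.5 + 4.43), so 16272.52 s.
Sum: 417.18 + 16272.52 = 16689.7 s → 4.64 hours.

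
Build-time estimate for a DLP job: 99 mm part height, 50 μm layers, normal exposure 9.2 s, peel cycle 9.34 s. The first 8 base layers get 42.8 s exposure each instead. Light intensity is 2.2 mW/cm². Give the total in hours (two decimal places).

10.27 hours

Layers = ⌈99/0.05⌉ = 1980.
Burn-in layers: 8 × (42.8 + 9.34) → 417.12 s.
Normal layers = 1972 × (9.2 + 9.34) = 36560.88 s.
Sum: 417.12 + 36560.88 = 36978 s → 10.27 hours.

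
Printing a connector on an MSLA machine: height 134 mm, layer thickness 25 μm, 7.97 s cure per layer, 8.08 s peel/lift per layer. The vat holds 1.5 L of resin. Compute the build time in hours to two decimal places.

Layers = ⌈134/0.025⌉ = 5360.
Each layer takes = 7.97 + 8.08 = 16.05 s.
Build time: 5360 × 16.05 s = 86028 s, i.e. 23.90 hours.

23.90 hours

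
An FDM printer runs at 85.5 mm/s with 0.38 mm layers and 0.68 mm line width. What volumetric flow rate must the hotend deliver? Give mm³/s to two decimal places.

A: 0.38 × 0.68 → 0.2584 mm².
Volumetric flow = 85.5 × 0.2584 = 22.09 mm³/s.

22.09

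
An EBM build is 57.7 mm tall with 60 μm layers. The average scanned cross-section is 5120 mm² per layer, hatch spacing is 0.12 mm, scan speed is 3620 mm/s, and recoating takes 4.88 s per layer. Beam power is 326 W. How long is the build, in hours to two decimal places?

Layer count = ceil(57.7 / 0.06) = 962.
Hatch length per layer: 5120 / 0.12 → 42666.7 mm.
Beam time per layer: 42666.7 / 3620 → 11.7864 s.
Layer cycle = 11.7864 + 4.88, so 16.6664 s.
Total: 962 × 16.6664 s = 16033.0768 s → 4.45 hours.

4.45 hours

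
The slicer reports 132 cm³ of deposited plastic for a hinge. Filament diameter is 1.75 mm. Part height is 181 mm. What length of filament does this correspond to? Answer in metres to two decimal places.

Filament cross-section = π × (1.75/2)² = 2.4053 mm².
L = 132000 mm³ / 2.4053 mm² = 54878.81 mm, i.e. 54.88 m.

54.88 m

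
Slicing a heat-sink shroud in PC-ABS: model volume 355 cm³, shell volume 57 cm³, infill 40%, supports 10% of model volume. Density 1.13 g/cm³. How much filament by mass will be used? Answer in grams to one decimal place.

239.2 g

Infill region = 355 − 57 = 298 cm³.
Infill volume = 0.40 × 298 = 119.2 cm³.
Support = 0.10 × 355, so 35.5 cm³.
Total printed volume = 57 + 119.2 + 35.5, so 211.7 cm³.
Mass: 211.7 × 1.13 → 239.221 g.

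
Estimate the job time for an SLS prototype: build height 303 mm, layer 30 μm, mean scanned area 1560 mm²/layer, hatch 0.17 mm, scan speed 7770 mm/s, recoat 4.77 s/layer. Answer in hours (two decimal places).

Layer count = ceil(303 / 0.03) = 10100.
Scan path per layer = 1560 / 0.17, so 9176.5 mm.
Laser time per layer = 9176.5 / 7770 = 1.181 s.
Per-layer time = 1.181 + 4.77, so 5.951 s.
Build time = 10100 × 5.951 = 60105.1 s = 16.70 hours.

16.70 hours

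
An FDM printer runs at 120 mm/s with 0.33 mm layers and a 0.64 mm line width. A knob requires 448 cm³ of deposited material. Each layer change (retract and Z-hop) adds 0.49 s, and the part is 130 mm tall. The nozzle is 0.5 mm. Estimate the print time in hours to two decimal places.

Bead cross-section = 0.33 × 0.64, so 0.2112 mm².
Toolpath length = 448 cm³ / 0.2112 mm² = 448000 / 0.2112 = 2121212.1 mm.
Extrusion time = 2121212.1 / 120 = 17676.8 s.
Layers = ⌈130/0.33⌉ = 394.
Z-hop total: 394 × 0.49 → 193.06 s.
Altogether 17676.8 + 193.06 = 17869.86 s, i.e. 4.96 hours.

4.96 hours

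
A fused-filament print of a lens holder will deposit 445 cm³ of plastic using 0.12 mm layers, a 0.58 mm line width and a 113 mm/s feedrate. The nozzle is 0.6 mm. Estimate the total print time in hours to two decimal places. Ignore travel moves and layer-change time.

Extrusion cross-section: 0.12 × 0.58 → 0.0696 mm².
Path length: 445000 mm³ / 0.0696 mm² → 6393678.2 mm.
Time extruding: 6393678.2 / 113 → 56581.2 s.
That's 56581.2 s → 15.72 hours.

15.72 hours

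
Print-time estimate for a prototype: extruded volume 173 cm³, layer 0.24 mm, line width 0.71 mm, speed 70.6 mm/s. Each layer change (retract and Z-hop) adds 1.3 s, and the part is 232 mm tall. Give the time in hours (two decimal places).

Extrusion cross-section = 0.24 × 0.71 = 0.1704 mm².
Total extruded path = 173000/0.1704 = 1015258.2 mm.
Time extruding: 1015258.2 / 70.6 → 14380.4 s.
Layers = ⌈232/0.24⌉ = 967.
Non-print overhead: 967 × 1.3 → 1257.1 s.
Total = 14380.4 + 1257.1 = 15637.5 s = 4.34 hours.

4.34 hours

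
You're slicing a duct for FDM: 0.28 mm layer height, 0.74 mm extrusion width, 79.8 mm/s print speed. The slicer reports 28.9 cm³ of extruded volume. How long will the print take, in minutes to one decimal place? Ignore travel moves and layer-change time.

29.1 minutes

Extrusion cross-section = 0.28 × 0.74 = 0.2072 mm².
Path length: 28900 mm³ / 0.2072 mm² → 139478.8 mm.
Print-move time = 139478.8 / 79.8, so 1747.9 s.
Converting: 1747.9 s = 29.1 minutes.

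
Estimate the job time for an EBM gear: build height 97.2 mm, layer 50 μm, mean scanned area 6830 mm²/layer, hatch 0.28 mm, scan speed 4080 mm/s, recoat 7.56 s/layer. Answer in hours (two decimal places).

Layer count = ceil(97.2 / 0.05) = 1944.
Per-layer scan distance = 6830 / 0.28 = 24392.9 mm.
Per-layer scan time: 24392.9 / 4080 → 5.9787 s.
Per-layer time = 5.9787 + 7.56 = 13.5387 s.
Total: 1944 × 13.5387 s = 26319.2328 s → 7.31 hours.

7.31 hours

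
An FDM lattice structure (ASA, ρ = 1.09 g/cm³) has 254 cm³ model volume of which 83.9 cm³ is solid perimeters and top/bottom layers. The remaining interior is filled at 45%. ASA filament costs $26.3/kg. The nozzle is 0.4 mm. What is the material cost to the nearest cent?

Interior volume: 254 − 83.9 → 170.1 cm³.
Infill volume: 0.45 × 170.1 → 76.545 cm³.
Deposited volume: 83.9 + 76.545 → 160.445 cm³.
Mass = 160.445 × 1.09 = 174.88505 g.
At $26.3/kg: 174.88505/1000 × 26.3 = $4.60.

$4.60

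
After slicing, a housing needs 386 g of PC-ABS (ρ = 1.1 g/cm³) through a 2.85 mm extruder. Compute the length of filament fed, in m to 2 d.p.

55.01 m

Extruded volume: 386/1.1 = 350.9091 cm³ (350909.1 mm³).
A = π r² = π × 1.425² = 6.3794 mm².
Length = 350909.1 / 6.3794 = 55006.6 mm = 55.01 m.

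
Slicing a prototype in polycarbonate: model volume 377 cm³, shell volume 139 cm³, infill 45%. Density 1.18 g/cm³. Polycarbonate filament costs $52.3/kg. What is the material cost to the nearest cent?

$15.19

Volume inside the shell = 377 − 139 = 238 cm³.
Deposited infill: 0.45 × 238 → 107.1 cm³.
Deposited volume: 139 + 107.1 → 246.1 cm³.
Mass = 246.1 × 1.18, so 290.398 g.
At $52.3/kg: 290.398/1000 × 52.3 = $15.19.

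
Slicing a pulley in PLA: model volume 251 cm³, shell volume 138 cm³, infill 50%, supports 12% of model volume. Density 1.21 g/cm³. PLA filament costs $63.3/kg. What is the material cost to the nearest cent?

$17.20

Volume inside the shell = 251 − 138, so 113 cm³.
Deposited infill: 0.50 × 113 → 56.5 cm³.
Support: 0.12 × 251 → 30.12 cm³.
Total printed volume: 138 + 56.5 + 30.12 → 224.62 cm³.
Mass = 224.62 × 1.21 = 271.7902 g.
At $63.3/kg: 271.7902/1000 × 63.3 = $17.20.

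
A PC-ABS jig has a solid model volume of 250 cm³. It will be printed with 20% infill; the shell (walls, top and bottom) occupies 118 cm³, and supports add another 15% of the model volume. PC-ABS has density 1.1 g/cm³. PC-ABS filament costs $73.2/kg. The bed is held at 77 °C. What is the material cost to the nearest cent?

$14.65

Volume inside the shell = 250 − 118, so 132 cm³.
Infill deposited: 0.20 × 132 → 26.4 cm³.
Support: 0.15 × 250 → 37.5 cm³.
Total extruded: 118 + 26.4 + 37.5 → 181.9 cm³.
Mass: 181.9 × 1.1 → 200.09 g.
At $73.2/kg: 200.09/1000 × 73.2 = $14.65.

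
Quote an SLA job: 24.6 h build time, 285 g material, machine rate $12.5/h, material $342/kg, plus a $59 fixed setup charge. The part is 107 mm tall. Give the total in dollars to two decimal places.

$463.97

Time charge = 12.5 × 24.6, so $307.50.
Material cost: 342 × 285/1000 → $97.47.
Adding setup: 307.50 + 97.47 + 59 → $463.97.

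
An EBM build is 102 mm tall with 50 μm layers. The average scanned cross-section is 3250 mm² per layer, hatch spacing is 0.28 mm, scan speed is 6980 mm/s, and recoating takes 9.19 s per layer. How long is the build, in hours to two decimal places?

Layer count = ceil(102 / 0.05) = 2040.
Per-layer scan distance: 3250 / 0.28 → 11607.1 mm.
Beam time per layer = 11607.1 / 6980, so 1.6629 s.
Per-layer time = 1.6629 + 9.19, so 10.8529 s.
Build time = 2040 × 10.8529 = 22139.916 s = 6.15 hours.

6.15 hours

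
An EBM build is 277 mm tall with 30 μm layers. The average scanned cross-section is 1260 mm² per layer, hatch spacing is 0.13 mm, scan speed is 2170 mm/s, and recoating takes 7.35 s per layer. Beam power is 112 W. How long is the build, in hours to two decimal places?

Layers = ⌈277/0.03⌉ = 9234.
Per-layer scan distance: 1260 / 0.13 → 9692.3 mm.
Per-layer scan time = 9692.3 / 2170 = 4.4665 s.
Per-layer time = 4.4665 + 7.35, so 11.8165 s.
Total: 9234 × 11.8165 s = 109113.561 s → 30.31 hours.

30.31 hours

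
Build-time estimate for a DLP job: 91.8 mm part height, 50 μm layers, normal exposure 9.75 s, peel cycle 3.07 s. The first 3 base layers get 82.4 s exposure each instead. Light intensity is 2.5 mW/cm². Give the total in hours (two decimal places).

6.60 hours

Layer count = ceil(91.8 / 0.05) = 1836.
Bottom layers = 3 × (82.4 + 3.07), so 256.41 s.
Regular layers: 1833 × (9.75 + 3.07) → 23499.06 s.
Total = 256.41 + 23499.06 = 23755.47 s = 6.60 hours.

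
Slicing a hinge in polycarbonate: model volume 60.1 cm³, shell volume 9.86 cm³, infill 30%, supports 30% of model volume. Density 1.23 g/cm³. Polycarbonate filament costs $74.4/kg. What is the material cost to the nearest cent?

Interior volume = 60.1 − 9.86 = 50.24 cm³.
Infill volume = 0.30 × 50.24, so 15.072 cm³.
Support = 0.30 × 60.1 = 18.03 cm³.
Deposited volume: 9.86 + 15.072 + 18.03 → 42.962 cm³.
Mass = 42.962 × 1.23 = 52.84326 g.
Cost = 52.84326 g / 1000 × $74.4/kg = $3.93.

$3.93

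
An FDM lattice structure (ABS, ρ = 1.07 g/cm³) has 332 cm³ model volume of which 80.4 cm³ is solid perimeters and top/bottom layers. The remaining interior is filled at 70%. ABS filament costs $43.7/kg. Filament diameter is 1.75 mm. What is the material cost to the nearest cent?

$11.99

Infill region = 332 − 80.4 = 251.6 cm³.
Deposited infill = 0.70 × 251.6 = 176.12 cm³.
Total extruded = 80.4 + 176.12 = 256.52 cm³.
Mass = 256.52 × 1.07 = 274.4764 g.
Cost = 274.4764 g / 1000 × $43.7/kg = $11.99.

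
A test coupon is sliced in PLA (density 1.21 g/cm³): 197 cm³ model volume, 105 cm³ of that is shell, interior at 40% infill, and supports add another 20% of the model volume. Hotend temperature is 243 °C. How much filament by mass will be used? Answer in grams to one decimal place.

Interior volume = 197 − 105 = 92 cm³.
Deposited infill: 0.40 × 92 → 36.8 cm³.
Support: 0.20 × 197 → 39.4 cm³.
Total extruded: 105 + 36.8 + 39.4 → 181.2 cm³.
Mass: 181.2 × 1.21 → 219.252 g.

219.3 g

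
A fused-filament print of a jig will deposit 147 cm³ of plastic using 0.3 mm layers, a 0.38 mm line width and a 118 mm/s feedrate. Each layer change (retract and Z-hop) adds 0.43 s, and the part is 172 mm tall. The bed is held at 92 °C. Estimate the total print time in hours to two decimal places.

3.10 hours

Line area = 0.3 × 0.38, so 0.114 mm².
Toolpath length = 147 cm³ / 0.114 mm² = 147000 / 0.114 = 1289473.7 mm.
Time extruding = 1289473.7 / 118 = 10927.7 s.
Layer count = ceil(172 / 0.3) = 574.
Layer-change overhead: 574 × 0.43 → 246.82 s.
Altogether 10927.7 + 246.82 = 11174.52 s, i.e. 3.10 hours.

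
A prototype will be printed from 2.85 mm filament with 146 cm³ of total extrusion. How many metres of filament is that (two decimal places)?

22.89 m

Filament cross-section = π × (2.85/2)² = 6.3794 mm².
L = 146000 mm³ / 6.3794 mm² = 22886.16 mm, i.e. 22.89 m.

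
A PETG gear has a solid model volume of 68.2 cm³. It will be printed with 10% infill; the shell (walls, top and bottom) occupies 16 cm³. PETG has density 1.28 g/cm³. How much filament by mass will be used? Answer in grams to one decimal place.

27.2 g

Volume inside the shell = 68.2 − 16, so 52.2 cm³.
Deposited infill: 0.10 × 52.2 → 5.22 cm³.
Total extruded = 16 + 5.22, so 21.22 cm³.
Mass = 21.22 × 1.28 = 27.1616 g.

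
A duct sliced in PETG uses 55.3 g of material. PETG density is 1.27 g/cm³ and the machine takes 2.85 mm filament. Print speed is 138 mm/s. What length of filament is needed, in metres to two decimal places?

6.83 m

Extruded volume: 55.3/1.27 = 43.5433 cm³ (43543.3 mm³).
Cross-section of 2.85 mm filament: π·(2.85/2)² = 6.3794 mm².
Length = 43543.3 / 6.3794 = 6825.61 mm = 6.83 m.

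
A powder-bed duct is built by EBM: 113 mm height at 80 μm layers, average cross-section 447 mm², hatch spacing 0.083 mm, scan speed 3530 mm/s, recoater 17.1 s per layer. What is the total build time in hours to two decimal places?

7.31 hours

Layers = ⌈113/0.08⌉ = 1413.
Scan path per layer = 447 / 0.083 = 5385.5 mm.
Scan time per layer: 5385.5 / 3530 → 1.5256 s.
Time per layer = 1.5256 + 17.1, so 18.6256 s.
Total: 1413 × 18.6256 s = 26317.9728 s → 7.31 hours.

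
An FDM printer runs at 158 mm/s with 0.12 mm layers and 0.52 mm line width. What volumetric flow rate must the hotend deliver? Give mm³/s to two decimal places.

Extrusion cross-section = 0.12 × 0.52 = 0.0624 mm².
Q = v·A = 158 × 0.0624 = 9.86 mm³/s.

9.86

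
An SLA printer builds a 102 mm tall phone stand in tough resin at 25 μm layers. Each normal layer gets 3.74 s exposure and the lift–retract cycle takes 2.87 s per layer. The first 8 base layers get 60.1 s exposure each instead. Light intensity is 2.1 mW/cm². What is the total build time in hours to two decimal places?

7.62 hours

Number of layers: 102 / 0.025 → 4080 (rounded up).
Base layers = 8 × (60.1 + 2.87) = 503.76 s.
Normal layers = 4072 × (3.74 + 2.87), so 26915.92 s.
Total = 503.76 + 26915.92 = 27419.68 s = 7.62 hours.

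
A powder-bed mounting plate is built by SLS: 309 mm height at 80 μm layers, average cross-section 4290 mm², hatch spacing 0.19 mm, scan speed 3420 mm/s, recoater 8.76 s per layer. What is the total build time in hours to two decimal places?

Number of layers: 309 / 0.08 → 3863 (rounded up).
Hatch length per layer = 4290 / 0.19 = 22578.9 mm.
Laser time per layer: 22578.9 / 3420 → 6.602 s.
Layer cycle = 6.602 + 8.76, so 15.362 s.
Total: 3863 × 15.362 s = 59343.406 s → 16.48 hours.

16.48 hours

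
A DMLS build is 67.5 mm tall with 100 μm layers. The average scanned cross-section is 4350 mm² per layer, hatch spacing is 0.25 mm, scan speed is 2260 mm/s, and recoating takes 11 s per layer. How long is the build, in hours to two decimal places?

3.51 hours

Layers = ⌈67.5/0.1⌉ = 675.
Per-layer scan distance = 4350 / 0.25 = 17400 mm.
Laser time per layer = 17400 / 2260, so 7.6991 s.
Per-layer time = 7.6991 + 11 = 18.6991 s.
675 layers × 18.6991 s/layer = 12621.8925 s, i.e. 3.51 hours.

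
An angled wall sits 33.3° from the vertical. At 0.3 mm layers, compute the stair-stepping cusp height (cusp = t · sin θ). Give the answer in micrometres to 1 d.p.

sin(33.3°) = 0.5490, so cusp = 0.3 × 0.5490 = 0.1647 mm → 164.7 μm.

164.7 μm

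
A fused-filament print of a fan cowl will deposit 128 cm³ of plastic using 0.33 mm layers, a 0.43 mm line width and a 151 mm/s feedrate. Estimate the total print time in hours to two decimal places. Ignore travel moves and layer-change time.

Extrusion cross-section: 0.33 × 0.43 → 0.1419 mm².
Toolpath length = 128 cm³ / 0.1419 mm² = 128000 / 0.1419 = 902043.7 mm.
Print-move time = 902043.7 / 151 = 5973.8 s.
In the requested units: 5973.8 s = 1.66 hours.

1.66 hours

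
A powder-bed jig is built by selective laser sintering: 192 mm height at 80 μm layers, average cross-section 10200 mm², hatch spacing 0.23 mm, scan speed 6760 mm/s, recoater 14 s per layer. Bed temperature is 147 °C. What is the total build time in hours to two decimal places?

Layers = ⌈192/0.08⌉ = 2400.
Hatch length per layer = 10200 / 0.23, so 44347.8 mm.
Scan time per layer: 44347.8 / 6760 → 6.5603 s.
Time per layer = 6.5603 + 14, so 20.5603 s.
Build time = 2400 × 20.5603 = 49344.72 s = 13.71 hours.

13.71 hours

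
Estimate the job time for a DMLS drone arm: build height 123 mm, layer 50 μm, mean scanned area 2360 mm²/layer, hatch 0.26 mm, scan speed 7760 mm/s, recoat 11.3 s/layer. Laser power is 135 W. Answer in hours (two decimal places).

Layers = ⌈123/0.05⌉ = 2460.
Hatch length per layer = 2360 / 0.26 = 9076.9 mm.
Laser time per layer = 9076.9 / 7760, so 1.1697 s.
Layer cycle = 1.1697 + 11.3 = 12.4697 s.
2460 layers × 12.4697 s/layer = 30675.462 s, i.e. 8.52 hours.

8.52 hours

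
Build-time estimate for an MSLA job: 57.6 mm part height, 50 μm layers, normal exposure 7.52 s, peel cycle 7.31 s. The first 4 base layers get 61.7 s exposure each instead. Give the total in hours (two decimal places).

Number of layers: 57.6 / 0.05 → 1152 (rounded up).
Base layers = 4 × (61.7 + 7.31), so 276.04 s.
Remaining layers = 1148 × (7.52 + 7.31) = 17024.84 s.
Sum: 276.04 + 17024.84 = 17300.88 s → 4.81 hours.

4.81 hours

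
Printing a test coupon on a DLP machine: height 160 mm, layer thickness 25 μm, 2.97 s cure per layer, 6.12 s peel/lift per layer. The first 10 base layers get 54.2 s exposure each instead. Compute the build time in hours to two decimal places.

16.30 hours

Number of layers: 160 / 0.025 → 6400 (rounded up).
Base layers: 10 × (54.2 + 6.12) → 603.2 s.
Remaining layers = 6390 × (2.97 + 6.12), so 58085.1 s.
Sum: 603.2 + 58085.1 = 58688.3 s → 16.30 hours.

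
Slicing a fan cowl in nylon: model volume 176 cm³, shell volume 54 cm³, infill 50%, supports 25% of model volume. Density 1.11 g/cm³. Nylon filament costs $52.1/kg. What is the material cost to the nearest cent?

$9.20

Volume inside the shell = 176 − 54 = 122 cm³.
Infill volume: 0.50 × 122 → 61 cm³.
Support = 0.25 × 176 = 44 cm³.
Deposited volume = 54 + 61 + 44 = 159 cm³.
Mass: 159 × 1.11 → 176.49 g.
Cost = 176.49 g / 1000 × $52.1/kg = $9.20.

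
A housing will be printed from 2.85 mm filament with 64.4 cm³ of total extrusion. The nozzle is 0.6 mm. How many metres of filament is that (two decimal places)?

Cross-section of 2.85 mm filament: π·(2.85/2)² = 6.3794 mm².
Length = 64.4 cm³ / 6.3794 mm² = 64400 / 6.3794 = 10094.99 mm = 10.09 m.

10.09 m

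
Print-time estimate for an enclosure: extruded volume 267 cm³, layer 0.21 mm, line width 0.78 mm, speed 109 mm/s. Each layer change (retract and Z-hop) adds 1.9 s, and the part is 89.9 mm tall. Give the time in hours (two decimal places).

4.38 hours

Line area = 0.21 × 0.78 = 0.1638 mm².
Total extruded path = 267000/0.1638 = 1630036.6 mm.
Print-move time = 1630036.6 / 109 = 14954.5 s.
Layers = ⌈89.9/0.21⌉ = 429.
Non-print overhead = 429 × 1.9 = 815.1 s.
Altogether 14954.5 + 815.1 = 15769.6 s, i.e. 4.38 hours.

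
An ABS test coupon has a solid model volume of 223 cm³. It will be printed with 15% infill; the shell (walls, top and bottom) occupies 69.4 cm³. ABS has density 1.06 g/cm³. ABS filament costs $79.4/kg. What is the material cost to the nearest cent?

Volume inside the shell: 223 − 69.4 → 153.6 cm³.
Infill deposited = 0.15 × 153.6, so 23.04 cm³.
Total extruded: 69.4 + 23.04 → 92.44 cm³.
Mass: 92.44 × 1.06 → 97.9864 g.
Cost = 97.9864 g / 1000 × $79.4/kg = $7.78.

$7.78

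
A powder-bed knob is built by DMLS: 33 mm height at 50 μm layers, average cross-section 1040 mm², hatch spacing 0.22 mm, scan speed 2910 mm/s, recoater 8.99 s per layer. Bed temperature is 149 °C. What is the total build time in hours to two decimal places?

1.95 hours

Number of layers: 33 / 0.05 → 660 (rounded up).
Scan path per layer = 1040 / 0.22, so 4727.3 mm.
Laser time per layer: 4727.3 / 2910 → 1.6245 s.
Layer cycle = 1.6245 + 8.99 = 10.6145 s.
Total: 660 × 10.6145 s = 7005.57 s → 1.95 hours.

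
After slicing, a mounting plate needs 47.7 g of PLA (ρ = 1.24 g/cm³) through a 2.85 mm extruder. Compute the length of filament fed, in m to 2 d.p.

6.03 m

Volume = 47.7 g / 1.24 g·cm⁻³ = 38.4677 cm³ = 38467.7 mm³.
Cross-section of 2.85 mm filament: π·(2.85/2)² = 6.3794 mm².
L = V/A = 38467.7/6.3794 = 6029.99 mm → 6.03 m.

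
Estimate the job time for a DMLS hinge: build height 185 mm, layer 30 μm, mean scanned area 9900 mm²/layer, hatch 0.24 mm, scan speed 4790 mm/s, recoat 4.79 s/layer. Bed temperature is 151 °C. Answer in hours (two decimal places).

22.96 hours

Number of layers: 185 / 0.03 → 6167 (rounded up).
Scan path per layer = 9900 / 0.24, so 41250 mm.
Laser time per layer: 41250 / 4790 → 8.6117 s.
Per-layer time = 8.6117 + 4.79, so 13.4017 s.
Total: 6167 × 13.4017 s = 82648.2839 s → 22.96 hours.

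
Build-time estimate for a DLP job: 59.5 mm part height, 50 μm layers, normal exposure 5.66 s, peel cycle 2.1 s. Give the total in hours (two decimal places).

Layer count = ceil(59.5 / 0.05) = 1190.
Cycle time: 5.66 + 2.1 → 7.76 s.
Total = 1190 × 7.76 = 9234.4 s = 2.57 hours.

2.57 hours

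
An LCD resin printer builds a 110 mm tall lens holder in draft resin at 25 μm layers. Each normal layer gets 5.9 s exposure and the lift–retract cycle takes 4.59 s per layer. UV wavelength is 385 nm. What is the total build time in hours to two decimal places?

12.82 hours

Number of layers: 110 / 0.025 → 4400 (rounded up).
Cycle time: 5.9 + 4.59 → 10.49 s.
Build time: 4400 × 10.49 s = 46156 s, i.e. 12.82 hours.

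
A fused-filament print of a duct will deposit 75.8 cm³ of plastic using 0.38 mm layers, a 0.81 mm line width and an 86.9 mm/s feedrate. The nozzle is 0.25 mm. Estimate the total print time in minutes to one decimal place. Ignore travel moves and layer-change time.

Bead cross-section = 0.38 × 0.81 = 0.3078 mm².
Total extruded path = 75800/0.3078 = 246263.8 mm.
Time extruding = 246263.8 / 86.9, so 2833.9 s.
2833.9 s = 47.2 minutes.

47.2 minutes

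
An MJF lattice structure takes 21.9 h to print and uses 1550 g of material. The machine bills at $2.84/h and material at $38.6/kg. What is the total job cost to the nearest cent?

$122.03

Machine-time cost: 2.84 × 21.9 → $62.196.
Feedstock cost = 38.6 × 1550/1000 = $59.83.
Job cost: 62.196 + 59.83 = 122.026 ≈ $122.03.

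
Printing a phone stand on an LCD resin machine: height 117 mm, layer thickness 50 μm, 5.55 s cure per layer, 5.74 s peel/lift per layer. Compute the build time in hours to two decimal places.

Layers = ⌈117/0.05⌉ = 2340.
Each layer takes = 5.55 + 5.74 = 11.29 s.
Total = 2340 × 11.29 = 26418.6 s = 7.34 hours.

7.34 hours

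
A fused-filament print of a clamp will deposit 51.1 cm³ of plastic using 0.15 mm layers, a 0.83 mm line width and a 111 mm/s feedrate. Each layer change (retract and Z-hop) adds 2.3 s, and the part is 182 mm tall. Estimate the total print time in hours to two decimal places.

Extrusion cross-section = 0.15 × 0.83 = 0.1245 mm².
Path length: 51100 mm³ / 0.1245 mm² → 410441.8 mm.
Extrusion time: 410441.8 / 111 → 3697.7 s.
Number of layers: 182 / 0.15 → 1214 (rounded up).
Z-hop total: 1214 × 2.3 → 2792.2 s.
Altogether 3697.7 + 2792.2 = 6489.9 s, i.e. 1.80 hours.

1.80 hours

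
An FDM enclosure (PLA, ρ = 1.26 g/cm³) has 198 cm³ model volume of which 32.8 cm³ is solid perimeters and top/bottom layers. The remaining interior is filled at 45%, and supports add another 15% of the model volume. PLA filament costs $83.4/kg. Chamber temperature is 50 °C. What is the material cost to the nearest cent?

$14.38

Infill region: 198 − 32.8 → 165.2 cm³.
Infill volume: 0.45 × 165.2 → 74.34 cm³.
Support: 0.15 × 198 → 29.7 cm³.
Total extruded = 32.8 + 74.34 + 29.7 = 136.84 cm³.
Mass: 136.84 × 1.26 → 172.4184 g.
At $83.4/kg: 172.4184/1000 × 83.4 = $14.38.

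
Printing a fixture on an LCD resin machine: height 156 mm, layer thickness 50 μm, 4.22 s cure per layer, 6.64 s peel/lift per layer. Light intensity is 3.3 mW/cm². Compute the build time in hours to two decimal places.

9.41 hours

Layer count = ceil(156 / 0.05) = 3120.
Each layer takes = 4.22 + 6.64, so 10.86 s.
Build time: 3120 × 10.86 s = 33883.2 s, i.e. 9.41 hours.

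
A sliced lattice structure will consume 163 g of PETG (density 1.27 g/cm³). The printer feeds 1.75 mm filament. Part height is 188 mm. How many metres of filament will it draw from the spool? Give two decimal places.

53.36 m

Volume = 163 g / 1.27 g·cm⁻³ = 128.3465 cm³ = 128346.5 mm³.
Filament cross-section = π × (1.75/2)² = 2.4053 mm².
Length = 128346.5 / 2.4053 = 53359.87 mm = 53.36 m.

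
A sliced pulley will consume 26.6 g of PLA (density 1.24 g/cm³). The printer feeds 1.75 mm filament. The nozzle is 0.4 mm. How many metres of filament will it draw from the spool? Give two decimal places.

Extruded volume: 26.6/1.24 = 21.4516 cm³ (21451.6 mm³).
A = π r² = π × 0.875² = 2.4053 mm².
Length = 21451.6 / 2.4053 = 8918.47 mm = 8.92 m.

8.92 m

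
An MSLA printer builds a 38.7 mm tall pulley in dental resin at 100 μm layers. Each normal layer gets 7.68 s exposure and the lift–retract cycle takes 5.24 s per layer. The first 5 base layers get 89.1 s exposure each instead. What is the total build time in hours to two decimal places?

Layer count = ceil(38.7 / 0.1) = 387.
Bottom layers = 5 × (89.1 + 5.24), so 471.7 s.
Remaining layers: 382 × (7.68 + 5.24) → 4935.44 s.
Sum: 471.7 + 4935.44 = 5407.14 s → 1.50 hours.

1.50 hours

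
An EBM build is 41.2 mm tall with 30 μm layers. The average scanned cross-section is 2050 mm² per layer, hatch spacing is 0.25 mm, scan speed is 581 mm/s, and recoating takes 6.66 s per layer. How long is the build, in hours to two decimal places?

Layer count = ceil(41.2 / 0.03) = 1374.
Hatch length per layer = 2050 / 0.25, so 8200 mm.
Scan time per layer: 8200 / 581 → 14.1136 s.
Layer cycle = 14.1136 + 6.66, so 20.7736 s.
Build time = 1374 × 20.7736 = 28542.9264 s = 7.93 hours.

7.93 hours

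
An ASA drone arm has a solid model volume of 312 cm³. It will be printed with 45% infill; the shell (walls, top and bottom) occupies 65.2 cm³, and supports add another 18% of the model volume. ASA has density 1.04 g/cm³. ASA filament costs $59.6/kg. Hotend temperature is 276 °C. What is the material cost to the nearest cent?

$14.41

Interior volume: 312 − 65.2 → 246.8 cm³.
Infill volume = 0.45 × 246.8 = 111.06 cm³.
Support = 0.18 × 312 = 56.16 cm³.
Deposited volume: 65.2 + 111.06 + 56.16 → 232.42 cm³.
Mass = 232.42 × 1.04 = 241.7168 g.
Cost = 241.7168 g / 1000 × $59.6/kg = $14.41.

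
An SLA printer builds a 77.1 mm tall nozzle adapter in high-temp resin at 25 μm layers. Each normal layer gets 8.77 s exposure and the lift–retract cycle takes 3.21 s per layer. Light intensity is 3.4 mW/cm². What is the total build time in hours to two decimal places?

Number of layers: 77.1 / 0.025 → 3084 (rounded up).
Per-layer time: 8.77 + 3.21 → 11.98 s.
Total = 3084 × 11.98 = 36946.32 s = 10.26 hours.

10.26 hours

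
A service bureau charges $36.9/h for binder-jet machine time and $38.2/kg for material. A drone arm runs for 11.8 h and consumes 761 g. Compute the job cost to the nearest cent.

$464.49

Time charge: 36.9 × 11.8 → $435.42.
Material cost = 38.2 × 761/1000, so $29.0702.
Job cost: 435.42 + 29.0702 = 464.4902 ≈ $464.49.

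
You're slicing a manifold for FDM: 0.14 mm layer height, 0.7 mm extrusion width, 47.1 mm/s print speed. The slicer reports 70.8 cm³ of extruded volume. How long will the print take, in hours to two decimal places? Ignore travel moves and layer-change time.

4.26 hours

Line area = 0.14 × 0.7 = 0.098 mm².
Total extruded path = 70800/0.098 = 722449 mm.
Extrusion time = 722449 / 47.1 = 15338.6 s.
That's 15338.6 s → 4.26 hours.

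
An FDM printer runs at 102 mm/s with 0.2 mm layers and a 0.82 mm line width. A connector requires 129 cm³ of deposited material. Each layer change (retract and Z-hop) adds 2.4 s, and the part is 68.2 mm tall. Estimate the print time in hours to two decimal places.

2.37 hours

Extrusion cross-section = 0.2 × 0.82, so 0.164 mm².
Path length: 129000 mm³ / 0.164 mm² → 786585.4 mm.
Extrusion time = 786585.4 / 102 = 7711.6 s.
Layer count = ceil(68.2 / 0.2) = 341.
Non-print overhead = 341 × 2.4 = 818.4 s.
Altogether 7711.6 + 818.4 = 8530 s, i.e. 2.37 hours.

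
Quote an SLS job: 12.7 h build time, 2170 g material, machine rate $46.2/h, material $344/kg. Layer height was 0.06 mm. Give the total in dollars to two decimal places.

$1333.22

Time charge = 46.2 × 12.7 = $586.74.
Feedstock cost = 344 × 2170/1000, so $746.48.
Job cost: 586.74 + 746.48 = $1333.22.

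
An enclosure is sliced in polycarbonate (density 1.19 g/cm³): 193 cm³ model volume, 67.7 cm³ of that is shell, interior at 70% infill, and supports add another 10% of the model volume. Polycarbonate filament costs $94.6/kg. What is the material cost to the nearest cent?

$19.67

Infill region: 193 − 67.7 → 125.3 cm³.
Infill volume = 0.70 × 125.3, so 87.71 cm³.
Support = 0.10 × 193 = 19.3 cm³.
Total printed volume: 67.7 + 87.71 + 19.3 → 174.71 cm³.
Mass = 174.71 × 1.19 = 207.9049 g.
At $94.6/kg: 207.9049/1000 × 94.6 = $19.67.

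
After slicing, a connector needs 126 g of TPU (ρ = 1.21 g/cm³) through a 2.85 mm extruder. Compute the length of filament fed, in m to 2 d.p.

16.32 m

Extruded volume: 126/1.21 = 104.1322 cm³ (104132.2 mm³).
Filament cross-section = π × (2.85/2)² = 6.3794 mm².
L = V/A = 104132.2/6.3794 = 16323.2 mm → 16.32 m.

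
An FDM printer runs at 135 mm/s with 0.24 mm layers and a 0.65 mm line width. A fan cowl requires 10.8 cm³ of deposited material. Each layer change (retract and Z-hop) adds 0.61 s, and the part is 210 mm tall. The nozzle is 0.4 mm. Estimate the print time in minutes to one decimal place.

17.4 minutes

Extrusion cross-section = 0.24 × 0.65 = 0.156 mm².
Toolpath length = 10.8 cm³ / 0.156 mm² = 10800 / 0.156 = 69230.8 mm.
Extrusion time = 69230.8 / 135 = 512.8 s.
Layers = ⌈210/0.24⌉ = 875.
Non-print overhead: 875 × 0.61 → 533.75 s.
Total = 512.8 + 533.75 = 1046.55 s = 17.4 minutes.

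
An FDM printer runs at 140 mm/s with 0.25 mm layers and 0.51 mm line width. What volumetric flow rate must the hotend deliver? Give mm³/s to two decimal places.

Bead cross-section: 0.25 × 0.51 → 0.1275 mm².
Q = v·A = 140 × 0.1275 = 17.85 mm³/s.

17.85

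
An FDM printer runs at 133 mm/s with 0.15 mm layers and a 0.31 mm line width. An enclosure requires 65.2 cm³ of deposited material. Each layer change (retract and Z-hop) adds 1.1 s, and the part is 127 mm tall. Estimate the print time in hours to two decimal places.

3.19 hours

Line area: 0.15 × 0.31 → 0.0465 mm².
Path length: 65200 mm³ / 0.0465 mm² → 1402150.5 mm.
Extrusion time: 1402150.5 / 133 → 10542.5 s.
Layers = ⌈127/0.15⌉ = 847.
Non-print overhead = 847 × 1.1, so 931.7 s.
Total = 10542.5 + 931.7 = 11474.2 s = 3.19 hours.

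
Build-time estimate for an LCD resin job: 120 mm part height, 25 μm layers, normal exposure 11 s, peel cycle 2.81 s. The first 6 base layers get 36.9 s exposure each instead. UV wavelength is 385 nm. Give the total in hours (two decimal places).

Layer count = ceil(120 / 0.025) = 4800.
Bottom layers: 6 × (36.9 + 2.81) → 238.26 s.
Remaining layers = 4794 × (11 + 2.81), so 66205.14 s.
Sum: 238.26 + 66205.14 = 66443.4 s → 18.46 hours.

18.46 hours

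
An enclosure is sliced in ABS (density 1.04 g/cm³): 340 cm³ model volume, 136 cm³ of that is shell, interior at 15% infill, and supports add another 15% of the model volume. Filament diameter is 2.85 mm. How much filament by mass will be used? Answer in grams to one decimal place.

Interior volume = 340 − 136 = 204 cm³.
Deposited infill = 0.15 × 204, so 30.6 cm³.
Support: 0.15 × 340 → 51 cm³.
Total extruded = 136 + 30.6 + 51, so 217.6 cm³.
Mass = 217.6 × 1.04 = 226.304 g.

226.3 g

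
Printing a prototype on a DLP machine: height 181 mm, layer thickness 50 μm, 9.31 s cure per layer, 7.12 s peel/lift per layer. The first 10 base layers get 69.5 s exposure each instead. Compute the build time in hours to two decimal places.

16.69 hours

Number of layers: 181 / 0.05 → 3620 (rounded up).
Base layers = 10 × (69.5 + 7.12) = 766.2 s.
Regular layers = 3610 × (9.31 + 7.12) = 59312.3 s.
Sum: 766.2 + 59312.3 = 60078.5 s → 16.69 hours.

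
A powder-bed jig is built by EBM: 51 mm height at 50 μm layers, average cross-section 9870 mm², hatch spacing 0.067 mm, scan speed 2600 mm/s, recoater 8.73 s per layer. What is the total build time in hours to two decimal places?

Layer count = ceil(51 / 0.05) = 1020.
Hatch length per layer: 9870 / 0.067 → 147313.4 mm.
Scan time per layer: 147313.4 / 2600 → 56.659 s.
Layer cycle: 56.659 + 8.73 → 65.389 s.
Build time = 1020 × 65.389 = 66696.78 s = 18.53 hours.

18.53 hours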